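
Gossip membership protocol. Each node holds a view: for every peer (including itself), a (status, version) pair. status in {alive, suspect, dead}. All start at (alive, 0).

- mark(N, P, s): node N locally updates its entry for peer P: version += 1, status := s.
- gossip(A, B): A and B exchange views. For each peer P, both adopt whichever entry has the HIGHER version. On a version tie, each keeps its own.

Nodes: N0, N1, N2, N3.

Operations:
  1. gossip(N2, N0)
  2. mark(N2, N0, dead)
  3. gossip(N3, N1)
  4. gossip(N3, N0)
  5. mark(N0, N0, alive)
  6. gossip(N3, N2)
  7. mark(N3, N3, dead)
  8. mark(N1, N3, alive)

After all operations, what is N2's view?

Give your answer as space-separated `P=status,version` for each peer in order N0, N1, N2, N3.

Op 1: gossip N2<->N0 -> N2.N0=(alive,v0) N2.N1=(alive,v0) N2.N2=(alive,v0) N2.N3=(alive,v0) | N0.N0=(alive,v0) N0.N1=(alive,v0) N0.N2=(alive,v0) N0.N3=(alive,v0)
Op 2: N2 marks N0=dead -> (dead,v1)
Op 3: gossip N3<->N1 -> N3.N0=(alive,v0) N3.N1=(alive,v0) N3.N2=(alive,v0) N3.N3=(alive,v0) | N1.N0=(alive,v0) N1.N1=(alive,v0) N1.N2=(alive,v0) N1.N3=(alive,v0)
Op 4: gossip N3<->N0 -> N3.N0=(alive,v0) N3.N1=(alive,v0) N3.N2=(alive,v0) N3.N3=(alive,v0) | N0.N0=(alive,v0) N0.N1=(alive,v0) N0.N2=(alive,v0) N0.N3=(alive,v0)
Op 5: N0 marks N0=alive -> (alive,v1)
Op 6: gossip N3<->N2 -> N3.N0=(dead,v1) N3.N1=(alive,v0) N3.N2=(alive,v0) N3.N3=(alive,v0) | N2.N0=(dead,v1) N2.N1=(alive,v0) N2.N2=(alive,v0) N2.N3=(alive,v0)
Op 7: N3 marks N3=dead -> (dead,v1)
Op 8: N1 marks N3=alive -> (alive,v1)

Answer: N0=dead,1 N1=alive,0 N2=alive,0 N3=alive,0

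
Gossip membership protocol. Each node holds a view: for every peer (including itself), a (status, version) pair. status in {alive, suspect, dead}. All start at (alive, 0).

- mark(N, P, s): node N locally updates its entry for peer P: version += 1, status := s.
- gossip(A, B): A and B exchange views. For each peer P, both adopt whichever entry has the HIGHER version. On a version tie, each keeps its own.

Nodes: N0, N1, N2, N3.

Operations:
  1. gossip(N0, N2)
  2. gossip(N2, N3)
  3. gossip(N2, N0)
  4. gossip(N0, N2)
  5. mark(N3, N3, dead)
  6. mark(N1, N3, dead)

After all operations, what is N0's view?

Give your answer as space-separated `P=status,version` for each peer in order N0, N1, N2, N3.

Op 1: gossip N0<->N2 -> N0.N0=(alive,v0) N0.N1=(alive,v0) N0.N2=(alive,v0) N0.N3=(alive,v0) | N2.N0=(alive,v0) N2.N1=(alive,v0) N2.N2=(alive,v0) N2.N3=(alive,v0)
Op 2: gossip N2<->N3 -> N2.N0=(alive,v0) N2.N1=(alive,v0) N2.N2=(alive,v0) N2.N3=(alive,v0) | N3.N0=(alive,v0) N3.N1=(alive,v0) N3.N2=(alive,v0) N3.N3=(alive,v0)
Op 3: gossip N2<->N0 -> N2.N0=(alive,v0) N2.N1=(alive,v0) N2.N2=(alive,v0) N2.N3=(alive,v0) | N0.N0=(alive,v0) N0.N1=(alive,v0) N0.N2=(alive,v0) N0.N3=(alive,v0)
Op 4: gossip N0<->N2 -> N0.N0=(alive,v0) N0.N1=(alive,v0) N0.N2=(alive,v0) N0.N3=(alive,v0) | N2.N0=(alive,v0) N2.N1=(alive,v0) N2.N2=(alive,v0) N2.N3=(alive,v0)
Op 5: N3 marks N3=dead -> (dead,v1)
Op 6: N1 marks N3=dead -> (dead,v1)

Answer: N0=alive,0 N1=alive,0 N2=alive,0 N3=alive,0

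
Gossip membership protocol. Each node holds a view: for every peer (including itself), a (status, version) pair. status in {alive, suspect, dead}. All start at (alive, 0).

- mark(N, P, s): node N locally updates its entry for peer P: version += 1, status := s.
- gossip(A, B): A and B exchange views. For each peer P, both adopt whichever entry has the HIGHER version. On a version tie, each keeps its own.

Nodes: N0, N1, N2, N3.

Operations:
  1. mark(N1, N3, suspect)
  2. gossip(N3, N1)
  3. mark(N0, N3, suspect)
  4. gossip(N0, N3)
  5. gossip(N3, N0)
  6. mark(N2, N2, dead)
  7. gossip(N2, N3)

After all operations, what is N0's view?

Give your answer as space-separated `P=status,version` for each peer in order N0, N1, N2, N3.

Op 1: N1 marks N3=suspect -> (suspect,v1)
Op 2: gossip N3<->N1 -> N3.N0=(alive,v0) N3.N1=(alive,v0) N3.N2=(alive,v0) N3.N3=(suspect,v1) | N1.N0=(alive,v0) N1.N1=(alive,v0) N1.N2=(alive,v0) N1.N3=(suspect,v1)
Op 3: N0 marks N3=suspect -> (suspect,v1)
Op 4: gossip N0<->N3 -> N0.N0=(alive,v0) N0.N1=(alive,v0) N0.N2=(alive,v0) N0.N3=(suspect,v1) | N3.N0=(alive,v0) N3.N1=(alive,v0) N3.N2=(alive,v0) N3.N3=(suspect,v1)
Op 5: gossip N3<->N0 -> N3.N0=(alive,v0) N3.N1=(alive,v0) N3.N2=(alive,v0) N3.N3=(suspect,v1) | N0.N0=(alive,v0) N0.N1=(alive,v0) N0.N2=(alive,v0) N0.N3=(suspect,v1)
Op 6: N2 marks N2=dead -> (dead,v1)
Op 7: gossip N2<->N3 -> N2.N0=(alive,v0) N2.N1=(alive,v0) N2.N2=(dead,v1) N2.N3=(suspect,v1) | N3.N0=(alive,v0) N3.N1=(alive,v0) N3.N2=(dead,v1) N3.N3=(suspect,v1)

Answer: N0=alive,0 N1=alive,0 N2=alive,0 N3=suspect,1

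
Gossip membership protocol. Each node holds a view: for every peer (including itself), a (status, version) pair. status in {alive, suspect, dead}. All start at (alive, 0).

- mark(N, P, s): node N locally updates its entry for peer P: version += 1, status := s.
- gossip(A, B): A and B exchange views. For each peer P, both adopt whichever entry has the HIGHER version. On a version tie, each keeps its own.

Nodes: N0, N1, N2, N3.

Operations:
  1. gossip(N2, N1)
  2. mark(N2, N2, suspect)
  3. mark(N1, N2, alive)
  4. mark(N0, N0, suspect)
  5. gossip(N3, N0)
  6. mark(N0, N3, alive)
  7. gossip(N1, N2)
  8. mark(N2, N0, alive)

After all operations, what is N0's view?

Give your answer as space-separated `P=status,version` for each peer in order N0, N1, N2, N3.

Answer: N0=suspect,1 N1=alive,0 N2=alive,0 N3=alive,1

Derivation:
Op 1: gossip N2<->N1 -> N2.N0=(alive,v0) N2.N1=(alive,v0) N2.N2=(alive,v0) N2.N3=(alive,v0) | N1.N0=(alive,v0) N1.N1=(alive,v0) N1.N2=(alive,v0) N1.N3=(alive,v0)
Op 2: N2 marks N2=suspect -> (suspect,v1)
Op 3: N1 marks N2=alive -> (alive,v1)
Op 4: N0 marks N0=suspect -> (suspect,v1)
Op 5: gossip N3<->N0 -> N3.N0=(suspect,v1) N3.N1=(alive,v0) N3.N2=(alive,v0) N3.N3=(alive,v0) | N0.N0=(suspect,v1) N0.N1=(alive,v0) N0.N2=(alive,v0) N0.N3=(alive,v0)
Op 6: N0 marks N3=alive -> (alive,v1)
Op 7: gossip N1<->N2 -> N1.N0=(alive,v0) N1.N1=(alive,v0) N1.N2=(alive,v1) N1.N3=(alive,v0) | N2.N0=(alive,v0) N2.N1=(alive,v0) N2.N2=(suspect,v1) N2.N3=(alive,v0)
Op 8: N2 marks N0=alive -> (alive,v1)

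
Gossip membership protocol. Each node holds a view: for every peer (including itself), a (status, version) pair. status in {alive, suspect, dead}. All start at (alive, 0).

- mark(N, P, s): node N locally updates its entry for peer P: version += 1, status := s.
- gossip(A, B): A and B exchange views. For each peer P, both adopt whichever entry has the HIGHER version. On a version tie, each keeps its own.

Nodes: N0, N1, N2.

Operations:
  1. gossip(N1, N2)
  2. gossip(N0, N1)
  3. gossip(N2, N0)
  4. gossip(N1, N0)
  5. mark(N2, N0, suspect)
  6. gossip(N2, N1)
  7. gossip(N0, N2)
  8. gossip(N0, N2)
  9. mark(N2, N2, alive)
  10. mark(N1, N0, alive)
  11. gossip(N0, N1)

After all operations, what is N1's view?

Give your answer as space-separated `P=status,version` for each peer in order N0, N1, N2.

Answer: N0=alive,2 N1=alive,0 N2=alive,0

Derivation:
Op 1: gossip N1<->N2 -> N1.N0=(alive,v0) N1.N1=(alive,v0) N1.N2=(alive,v0) | N2.N0=(alive,v0) N2.N1=(alive,v0) N2.N2=(alive,v0)
Op 2: gossip N0<->N1 -> N0.N0=(alive,v0) N0.N1=(alive,v0) N0.N2=(alive,v0) | N1.N0=(alive,v0) N1.N1=(alive,v0) N1.N2=(alive,v0)
Op 3: gossip N2<->N0 -> N2.N0=(alive,v0) N2.N1=(alive,v0) N2.N2=(alive,v0) | N0.N0=(alive,v0) N0.N1=(alive,v0) N0.N2=(alive,v0)
Op 4: gossip N1<->N0 -> N1.N0=(alive,v0) N1.N1=(alive,v0) N1.N2=(alive,v0) | N0.N0=(alive,v0) N0.N1=(alive,v0) N0.N2=(alive,v0)
Op 5: N2 marks N0=suspect -> (suspect,v1)
Op 6: gossip N2<->N1 -> N2.N0=(suspect,v1) N2.N1=(alive,v0) N2.N2=(alive,v0) | N1.N0=(suspect,v1) N1.N1=(alive,v0) N1.N2=(alive,v0)
Op 7: gossip N0<->N2 -> N0.N0=(suspect,v1) N0.N1=(alive,v0) N0.N2=(alive,v0) | N2.N0=(suspect,v1) N2.N1=(alive,v0) N2.N2=(alive,v0)
Op 8: gossip N0<->N2 -> N0.N0=(suspect,v1) N0.N1=(alive,v0) N0.N2=(alive,v0) | N2.N0=(suspect,v1) N2.N1=(alive,v0) N2.N2=(alive,v0)
Op 9: N2 marks N2=alive -> (alive,v1)
Op 10: N1 marks N0=alive -> (alive,v2)
Op 11: gossip N0<->N1 -> N0.N0=(alive,v2) N0.N1=(alive,v0) N0.N2=(alive,v0) | N1.N0=(alive,v2) N1.N1=(alive,v0) N1.N2=(alive,v0)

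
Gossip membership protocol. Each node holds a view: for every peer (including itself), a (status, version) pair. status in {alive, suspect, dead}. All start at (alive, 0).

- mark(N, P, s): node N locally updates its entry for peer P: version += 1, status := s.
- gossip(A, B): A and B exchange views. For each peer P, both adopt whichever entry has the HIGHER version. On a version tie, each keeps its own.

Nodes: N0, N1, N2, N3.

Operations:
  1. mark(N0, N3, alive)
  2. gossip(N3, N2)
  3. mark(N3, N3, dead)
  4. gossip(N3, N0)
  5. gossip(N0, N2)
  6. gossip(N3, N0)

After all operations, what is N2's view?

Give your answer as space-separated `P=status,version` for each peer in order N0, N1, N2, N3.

Op 1: N0 marks N3=alive -> (alive,v1)
Op 2: gossip N3<->N2 -> N3.N0=(alive,v0) N3.N1=(alive,v0) N3.N2=(alive,v0) N3.N3=(alive,v0) | N2.N0=(alive,v0) N2.N1=(alive,v0) N2.N2=(alive,v0) N2.N3=(alive,v0)
Op 3: N3 marks N3=dead -> (dead,v1)
Op 4: gossip N3<->N0 -> N3.N0=(alive,v0) N3.N1=(alive,v0) N3.N2=(alive,v0) N3.N3=(dead,v1) | N0.N0=(alive,v0) N0.N1=(alive,v0) N0.N2=(alive,v0) N0.N3=(alive,v1)
Op 5: gossip N0<->N2 -> N0.N0=(alive,v0) N0.N1=(alive,v0) N0.N2=(alive,v0) N0.N3=(alive,v1) | N2.N0=(alive,v0) N2.N1=(alive,v0) N2.N2=(alive,v0) N2.N3=(alive,v1)
Op 6: gossip N3<->N0 -> N3.N0=(alive,v0) N3.N1=(alive,v0) N3.N2=(alive,v0) N3.N3=(dead,v1) | N0.N0=(alive,v0) N0.N1=(alive,v0) N0.N2=(alive,v0) N0.N3=(alive,v1)

Answer: N0=alive,0 N1=alive,0 N2=alive,0 N3=alive,1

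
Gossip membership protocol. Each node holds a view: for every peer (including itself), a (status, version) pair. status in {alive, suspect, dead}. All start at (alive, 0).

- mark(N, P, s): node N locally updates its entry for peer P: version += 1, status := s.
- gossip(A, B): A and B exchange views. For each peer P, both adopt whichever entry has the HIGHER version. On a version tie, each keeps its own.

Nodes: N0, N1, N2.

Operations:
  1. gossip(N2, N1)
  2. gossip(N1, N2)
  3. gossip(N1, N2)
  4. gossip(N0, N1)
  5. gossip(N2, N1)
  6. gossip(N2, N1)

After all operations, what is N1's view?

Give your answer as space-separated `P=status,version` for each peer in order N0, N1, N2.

Answer: N0=alive,0 N1=alive,0 N2=alive,0

Derivation:
Op 1: gossip N2<->N1 -> N2.N0=(alive,v0) N2.N1=(alive,v0) N2.N2=(alive,v0) | N1.N0=(alive,v0) N1.N1=(alive,v0) N1.N2=(alive,v0)
Op 2: gossip N1<->N2 -> N1.N0=(alive,v0) N1.N1=(alive,v0) N1.N2=(alive,v0) | N2.N0=(alive,v0) N2.N1=(alive,v0) N2.N2=(alive,v0)
Op 3: gossip N1<->N2 -> N1.N0=(alive,v0) N1.N1=(alive,v0) N1.N2=(alive,v0) | N2.N0=(alive,v0) N2.N1=(alive,v0) N2.N2=(alive,v0)
Op 4: gossip N0<->N1 -> N0.N0=(alive,v0) N0.N1=(alive,v0) N0.N2=(alive,v0) | N1.N0=(alive,v0) N1.N1=(alive,v0) N1.N2=(alive,v0)
Op 5: gossip N2<->N1 -> N2.N0=(alive,v0) N2.N1=(alive,v0) N2.N2=(alive,v0) | N1.N0=(alive,v0) N1.N1=(alive,v0) N1.N2=(alive,v0)
Op 6: gossip N2<->N1 -> N2.N0=(alive,v0) N2.N1=(alive,v0) N2.N2=(alive,v0) | N1.N0=(alive,v0) N1.N1=(alive,v0) N1.N2=(alive,v0)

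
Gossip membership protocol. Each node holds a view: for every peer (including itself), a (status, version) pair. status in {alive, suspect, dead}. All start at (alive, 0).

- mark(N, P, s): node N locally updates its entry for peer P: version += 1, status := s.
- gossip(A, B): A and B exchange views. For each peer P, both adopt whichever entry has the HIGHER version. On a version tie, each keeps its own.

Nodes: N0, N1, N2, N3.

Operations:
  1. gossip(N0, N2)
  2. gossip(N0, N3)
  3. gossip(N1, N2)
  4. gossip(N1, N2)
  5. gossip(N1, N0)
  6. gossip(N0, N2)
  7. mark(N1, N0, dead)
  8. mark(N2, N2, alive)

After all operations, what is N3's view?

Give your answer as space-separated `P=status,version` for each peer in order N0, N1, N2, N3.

Answer: N0=alive,0 N1=alive,0 N2=alive,0 N3=alive,0

Derivation:
Op 1: gossip N0<->N2 -> N0.N0=(alive,v0) N0.N1=(alive,v0) N0.N2=(alive,v0) N0.N3=(alive,v0) | N2.N0=(alive,v0) N2.N1=(alive,v0) N2.N2=(alive,v0) N2.N3=(alive,v0)
Op 2: gossip N0<->N3 -> N0.N0=(alive,v0) N0.N1=(alive,v0) N0.N2=(alive,v0) N0.N3=(alive,v0) | N3.N0=(alive,v0) N3.N1=(alive,v0) N3.N2=(alive,v0) N3.N3=(alive,v0)
Op 3: gossip N1<->N2 -> N1.N0=(alive,v0) N1.N1=(alive,v0) N1.N2=(alive,v0) N1.N3=(alive,v0) | N2.N0=(alive,v0) N2.N1=(alive,v0) N2.N2=(alive,v0) N2.N3=(alive,v0)
Op 4: gossip N1<->N2 -> N1.N0=(alive,v0) N1.N1=(alive,v0) N1.N2=(alive,v0) N1.N3=(alive,v0) | N2.N0=(alive,v0) N2.N1=(alive,v0) N2.N2=(alive,v0) N2.N3=(alive,v0)
Op 5: gossip N1<->N0 -> N1.N0=(alive,v0) N1.N1=(alive,v0) N1.N2=(alive,v0) N1.N3=(alive,v0) | N0.N0=(alive,v0) N0.N1=(alive,v0) N0.N2=(alive,v0) N0.N3=(alive,v0)
Op 6: gossip N0<->N2 -> N0.N0=(alive,v0) N0.N1=(alive,v0) N0.N2=(alive,v0) N0.N3=(alive,v0) | N2.N0=(alive,v0) N2.N1=(alive,v0) N2.N2=(alive,v0) N2.N3=(alive,v0)
Op 7: N1 marks N0=dead -> (dead,v1)
Op 8: N2 marks N2=alive -> (alive,v1)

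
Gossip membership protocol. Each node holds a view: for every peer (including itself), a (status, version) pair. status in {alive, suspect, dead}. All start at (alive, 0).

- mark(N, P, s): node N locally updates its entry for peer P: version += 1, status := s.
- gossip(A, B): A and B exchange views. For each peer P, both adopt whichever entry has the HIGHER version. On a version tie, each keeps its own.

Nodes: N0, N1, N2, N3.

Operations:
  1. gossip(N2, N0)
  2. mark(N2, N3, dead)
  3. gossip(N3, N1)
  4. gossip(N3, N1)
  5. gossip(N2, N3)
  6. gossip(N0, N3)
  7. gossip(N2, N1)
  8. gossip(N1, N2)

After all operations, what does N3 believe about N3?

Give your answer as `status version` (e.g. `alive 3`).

Answer: dead 1

Derivation:
Op 1: gossip N2<->N0 -> N2.N0=(alive,v0) N2.N1=(alive,v0) N2.N2=(alive,v0) N2.N3=(alive,v0) | N0.N0=(alive,v0) N0.N1=(alive,v0) N0.N2=(alive,v0) N0.N3=(alive,v0)
Op 2: N2 marks N3=dead -> (dead,v1)
Op 3: gossip N3<->N1 -> N3.N0=(alive,v0) N3.N1=(alive,v0) N3.N2=(alive,v0) N3.N3=(alive,v0) | N1.N0=(alive,v0) N1.N1=(alive,v0) N1.N2=(alive,v0) N1.N3=(alive,v0)
Op 4: gossip N3<->N1 -> N3.N0=(alive,v0) N3.N1=(alive,v0) N3.N2=(alive,v0) N3.N3=(alive,v0) | N1.N0=(alive,v0) N1.N1=(alive,v0) N1.N2=(alive,v0) N1.N3=(alive,v0)
Op 5: gossip N2<->N3 -> N2.N0=(alive,v0) N2.N1=(alive,v0) N2.N2=(alive,v0) N2.N3=(dead,v1) | N3.N0=(alive,v0) N3.N1=(alive,v0) N3.N2=(alive,v0) N3.N3=(dead,v1)
Op 6: gossip N0<->N3 -> N0.N0=(alive,v0) N0.N1=(alive,v0) N0.N2=(alive,v0) N0.N3=(dead,v1) | N3.N0=(alive,v0) N3.N1=(alive,v0) N3.N2=(alive,v0) N3.N3=(dead,v1)
Op 7: gossip N2<->N1 -> N2.N0=(alive,v0) N2.N1=(alive,v0) N2.N2=(alive,v0) N2.N3=(dead,v1) | N1.N0=(alive,v0) N1.N1=(alive,v0) N1.N2=(alive,v0) N1.N3=(dead,v1)
Op 8: gossip N1<->N2 -> N1.N0=(alive,v0) N1.N1=(alive,v0) N1.N2=(alive,v0) N1.N3=(dead,v1) | N2.N0=(alive,v0) N2.N1=(alive,v0) N2.N2=(alive,v0) N2.N3=(dead,v1)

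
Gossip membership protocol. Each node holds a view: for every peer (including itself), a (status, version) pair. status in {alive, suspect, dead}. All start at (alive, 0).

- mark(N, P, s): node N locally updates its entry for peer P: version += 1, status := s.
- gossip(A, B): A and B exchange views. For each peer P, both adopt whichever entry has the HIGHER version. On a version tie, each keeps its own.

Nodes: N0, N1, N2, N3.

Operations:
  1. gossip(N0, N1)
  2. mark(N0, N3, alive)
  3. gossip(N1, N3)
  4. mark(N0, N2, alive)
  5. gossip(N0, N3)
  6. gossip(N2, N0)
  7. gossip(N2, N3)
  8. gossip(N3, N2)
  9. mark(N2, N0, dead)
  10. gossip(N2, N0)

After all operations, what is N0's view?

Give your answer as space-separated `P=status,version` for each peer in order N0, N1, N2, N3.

Answer: N0=dead,1 N1=alive,0 N2=alive,1 N3=alive,1

Derivation:
Op 1: gossip N0<->N1 -> N0.N0=(alive,v0) N0.N1=(alive,v0) N0.N2=(alive,v0) N0.N3=(alive,v0) | N1.N0=(alive,v0) N1.N1=(alive,v0) N1.N2=(alive,v0) N1.N3=(alive,v0)
Op 2: N0 marks N3=alive -> (alive,v1)
Op 3: gossip N1<->N3 -> N1.N0=(alive,v0) N1.N1=(alive,v0) N1.N2=(alive,v0) N1.N3=(alive,v0) | N3.N0=(alive,v0) N3.N1=(alive,v0) N3.N2=(alive,v0) N3.N3=(alive,v0)
Op 4: N0 marks N2=alive -> (alive,v1)
Op 5: gossip N0<->N3 -> N0.N0=(alive,v0) N0.N1=(alive,v0) N0.N2=(alive,v1) N0.N3=(alive,v1) | N3.N0=(alive,v0) N3.N1=(alive,v0) N3.N2=(alive,v1) N3.N3=(alive,v1)
Op 6: gossip N2<->N0 -> N2.N0=(alive,v0) N2.N1=(alive,v0) N2.N2=(alive,v1) N2.N3=(alive,v1) | N0.N0=(alive,v0) N0.N1=(alive,v0) N0.N2=(alive,v1) N0.N3=(alive,v1)
Op 7: gossip N2<->N3 -> N2.N0=(alive,v0) N2.N1=(alive,v0) N2.N2=(alive,v1) N2.N3=(alive,v1) | N3.N0=(alive,v0) N3.N1=(alive,v0) N3.N2=(alive,v1) N3.N3=(alive,v1)
Op 8: gossip N3<->N2 -> N3.N0=(alive,v0) N3.N1=(alive,v0) N3.N2=(alive,v1) N3.N3=(alive,v1) | N2.N0=(alive,v0) N2.N1=(alive,v0) N2.N2=(alive,v1) N2.N3=(alive,v1)
Op 9: N2 marks N0=dead -> (dead,v1)
Op 10: gossip N2<->N0 -> N2.N0=(dead,v1) N2.N1=(alive,v0) N2.N2=(alive,v1) N2.N3=(alive,v1) | N0.N0=(dead,v1) N0.N1=(alive,v0) N0.N2=(alive,v1) N0.N3=(alive,v1)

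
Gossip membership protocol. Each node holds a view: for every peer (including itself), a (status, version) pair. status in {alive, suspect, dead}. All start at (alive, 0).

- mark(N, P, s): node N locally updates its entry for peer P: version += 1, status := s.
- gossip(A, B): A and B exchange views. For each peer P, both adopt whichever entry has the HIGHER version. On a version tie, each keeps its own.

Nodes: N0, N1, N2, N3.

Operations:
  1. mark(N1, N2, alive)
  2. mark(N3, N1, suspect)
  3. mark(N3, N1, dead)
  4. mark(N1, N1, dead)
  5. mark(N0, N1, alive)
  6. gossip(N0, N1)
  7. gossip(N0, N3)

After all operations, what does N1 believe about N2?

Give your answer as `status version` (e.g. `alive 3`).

Op 1: N1 marks N2=alive -> (alive,v1)
Op 2: N3 marks N1=suspect -> (suspect,v1)
Op 3: N3 marks N1=dead -> (dead,v2)
Op 4: N1 marks N1=dead -> (dead,v1)
Op 5: N0 marks N1=alive -> (alive,v1)
Op 6: gossip N0<->N1 -> N0.N0=(alive,v0) N0.N1=(alive,v1) N0.N2=(alive,v1) N0.N3=(alive,v0) | N1.N0=(alive,v0) N1.N1=(dead,v1) N1.N2=(alive,v1) N1.N3=(alive,v0)
Op 7: gossip N0<->N3 -> N0.N0=(alive,v0) N0.N1=(dead,v2) N0.N2=(alive,v1) N0.N3=(alive,v0) | N3.N0=(alive,v0) N3.N1=(dead,v2) N3.N2=(alive,v1) N3.N3=(alive,v0)

Answer: alive 1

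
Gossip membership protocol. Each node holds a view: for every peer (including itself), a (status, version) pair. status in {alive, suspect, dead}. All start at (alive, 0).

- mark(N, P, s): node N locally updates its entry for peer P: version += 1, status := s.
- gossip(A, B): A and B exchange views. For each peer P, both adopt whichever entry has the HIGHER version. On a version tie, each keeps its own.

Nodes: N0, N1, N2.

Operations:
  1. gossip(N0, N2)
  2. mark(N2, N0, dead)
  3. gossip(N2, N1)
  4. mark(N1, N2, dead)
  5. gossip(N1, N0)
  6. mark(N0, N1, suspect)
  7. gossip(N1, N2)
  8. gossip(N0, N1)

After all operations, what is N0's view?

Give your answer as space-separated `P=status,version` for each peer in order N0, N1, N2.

Op 1: gossip N0<->N2 -> N0.N0=(alive,v0) N0.N1=(alive,v0) N0.N2=(alive,v0) | N2.N0=(alive,v0) N2.N1=(alive,v0) N2.N2=(alive,v0)
Op 2: N2 marks N0=dead -> (dead,v1)
Op 3: gossip N2<->N1 -> N2.N0=(dead,v1) N2.N1=(alive,v0) N2.N2=(alive,v0) | N1.N0=(dead,v1) N1.N1=(alive,v0) N1.N2=(alive,v0)
Op 4: N1 marks N2=dead -> (dead,v1)
Op 5: gossip N1<->N0 -> N1.N0=(dead,v1) N1.N1=(alive,v0) N1.N2=(dead,v1) | N0.N0=(dead,v1) N0.N1=(alive,v0) N0.N2=(dead,v1)
Op 6: N0 marks N1=suspect -> (suspect,v1)
Op 7: gossip N1<->N2 -> N1.N0=(dead,v1) N1.N1=(alive,v0) N1.N2=(dead,v1) | N2.N0=(dead,v1) N2.N1=(alive,v0) N2.N2=(dead,v1)
Op 8: gossip N0<->N1 -> N0.N0=(dead,v1) N0.N1=(suspect,v1) N0.N2=(dead,v1) | N1.N0=(dead,v1) N1.N1=(suspect,v1) N1.N2=(dead,v1)

Answer: N0=dead,1 N1=suspect,1 N2=dead,1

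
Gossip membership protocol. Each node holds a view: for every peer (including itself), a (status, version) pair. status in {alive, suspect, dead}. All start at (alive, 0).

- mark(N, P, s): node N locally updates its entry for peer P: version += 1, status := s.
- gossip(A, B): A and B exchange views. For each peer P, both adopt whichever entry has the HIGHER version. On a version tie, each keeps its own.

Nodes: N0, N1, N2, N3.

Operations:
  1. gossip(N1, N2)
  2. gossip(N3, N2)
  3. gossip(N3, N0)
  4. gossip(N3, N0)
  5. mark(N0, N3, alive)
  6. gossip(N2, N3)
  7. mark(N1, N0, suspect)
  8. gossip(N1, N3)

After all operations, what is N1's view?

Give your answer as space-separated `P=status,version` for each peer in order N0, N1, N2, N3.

Op 1: gossip N1<->N2 -> N1.N0=(alive,v0) N1.N1=(alive,v0) N1.N2=(alive,v0) N1.N3=(alive,v0) | N2.N0=(alive,v0) N2.N1=(alive,v0) N2.N2=(alive,v0) N2.N3=(alive,v0)
Op 2: gossip N3<->N2 -> N3.N0=(alive,v0) N3.N1=(alive,v0) N3.N2=(alive,v0) N3.N3=(alive,v0) | N2.N0=(alive,v0) N2.N1=(alive,v0) N2.N2=(alive,v0) N2.N3=(alive,v0)
Op 3: gossip N3<->N0 -> N3.N0=(alive,v0) N3.N1=(alive,v0) N3.N2=(alive,v0) N3.N3=(alive,v0) | N0.N0=(alive,v0) N0.N1=(alive,v0) N0.N2=(alive,v0) N0.N3=(alive,v0)
Op 4: gossip N3<->N0 -> N3.N0=(alive,v0) N3.N1=(alive,v0) N3.N2=(alive,v0) N3.N3=(alive,v0) | N0.N0=(alive,v0) N0.N1=(alive,v0) N0.N2=(alive,v0) N0.N3=(alive,v0)
Op 5: N0 marks N3=alive -> (alive,v1)
Op 6: gossip N2<->N3 -> N2.N0=(alive,v0) N2.N1=(alive,v0) N2.N2=(alive,v0) N2.N3=(alive,v0) | N3.N0=(alive,v0) N3.N1=(alive,v0) N3.N2=(alive,v0) N3.N3=(alive,v0)
Op 7: N1 marks N0=suspect -> (suspect,v1)
Op 8: gossip N1<->N3 -> N1.N0=(suspect,v1) N1.N1=(alive,v0) N1.N2=(alive,v0) N1.N3=(alive,v0) | N3.N0=(suspect,v1) N3.N1=(alive,v0) N3.N2=(alive,v0) N3.N3=(alive,v0)

Answer: N0=suspect,1 N1=alive,0 N2=alive,0 N3=alive,0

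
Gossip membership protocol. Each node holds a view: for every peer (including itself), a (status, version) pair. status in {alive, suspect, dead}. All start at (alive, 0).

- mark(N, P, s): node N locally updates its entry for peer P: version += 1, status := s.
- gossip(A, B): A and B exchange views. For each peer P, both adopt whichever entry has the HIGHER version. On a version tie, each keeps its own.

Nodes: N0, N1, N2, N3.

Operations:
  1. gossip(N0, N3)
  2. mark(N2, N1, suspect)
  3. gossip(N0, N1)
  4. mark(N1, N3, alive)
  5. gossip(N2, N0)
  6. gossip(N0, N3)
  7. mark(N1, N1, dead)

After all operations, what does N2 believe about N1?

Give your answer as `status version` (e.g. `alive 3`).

Answer: suspect 1

Derivation:
Op 1: gossip N0<->N3 -> N0.N0=(alive,v0) N0.N1=(alive,v0) N0.N2=(alive,v0) N0.N3=(alive,v0) | N3.N0=(alive,v0) N3.N1=(alive,v0) N3.N2=(alive,v0) N3.N3=(alive,v0)
Op 2: N2 marks N1=suspect -> (suspect,v1)
Op 3: gossip N0<->N1 -> N0.N0=(alive,v0) N0.N1=(alive,v0) N0.N2=(alive,v0) N0.N3=(alive,v0) | N1.N0=(alive,v0) N1.N1=(alive,v0) N1.N2=(alive,v0) N1.N3=(alive,v0)
Op 4: N1 marks N3=alive -> (alive,v1)
Op 5: gossip N2<->N0 -> N2.N0=(alive,v0) N2.N1=(suspect,v1) N2.N2=(alive,v0) N2.N3=(alive,v0) | N0.N0=(alive,v0) N0.N1=(suspect,v1) N0.N2=(alive,v0) N0.N3=(alive,v0)
Op 6: gossip N0<->N3 -> N0.N0=(alive,v0) N0.N1=(suspect,v1) N0.N2=(alive,v0) N0.N3=(alive,v0) | N3.N0=(alive,v0) N3.N1=(suspect,v1) N3.N2=(alive,v0) N3.N3=(alive,v0)
Op 7: N1 marks N1=dead -> (dead,v1)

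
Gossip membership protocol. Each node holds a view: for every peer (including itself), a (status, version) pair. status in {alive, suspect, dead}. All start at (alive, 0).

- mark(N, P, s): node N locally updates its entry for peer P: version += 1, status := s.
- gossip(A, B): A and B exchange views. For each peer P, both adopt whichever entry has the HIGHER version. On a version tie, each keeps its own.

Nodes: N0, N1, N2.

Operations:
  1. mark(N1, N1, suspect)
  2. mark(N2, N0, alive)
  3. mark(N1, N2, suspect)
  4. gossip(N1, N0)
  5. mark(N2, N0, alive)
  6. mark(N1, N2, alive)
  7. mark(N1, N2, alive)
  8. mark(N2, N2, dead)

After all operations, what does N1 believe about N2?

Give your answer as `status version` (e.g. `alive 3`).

Answer: alive 3

Derivation:
Op 1: N1 marks N1=suspect -> (suspect,v1)
Op 2: N2 marks N0=alive -> (alive,v1)
Op 3: N1 marks N2=suspect -> (suspect,v1)
Op 4: gossip N1<->N0 -> N1.N0=(alive,v0) N1.N1=(suspect,v1) N1.N2=(suspect,v1) | N0.N0=(alive,v0) N0.N1=(suspect,v1) N0.N2=(suspect,v1)
Op 5: N2 marks N0=alive -> (alive,v2)
Op 6: N1 marks N2=alive -> (alive,v2)
Op 7: N1 marks N2=alive -> (alive,v3)
Op 8: N2 marks N2=dead -> (dead,v1)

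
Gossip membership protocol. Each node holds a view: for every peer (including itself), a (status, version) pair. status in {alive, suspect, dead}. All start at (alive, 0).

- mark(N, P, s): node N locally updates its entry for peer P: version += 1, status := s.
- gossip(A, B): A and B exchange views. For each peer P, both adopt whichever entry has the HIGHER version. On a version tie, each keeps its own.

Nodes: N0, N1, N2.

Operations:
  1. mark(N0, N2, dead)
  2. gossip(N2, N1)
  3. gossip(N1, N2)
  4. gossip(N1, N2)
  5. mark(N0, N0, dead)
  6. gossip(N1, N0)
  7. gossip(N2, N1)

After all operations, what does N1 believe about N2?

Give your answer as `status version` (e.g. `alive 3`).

Answer: dead 1

Derivation:
Op 1: N0 marks N2=dead -> (dead,v1)
Op 2: gossip N2<->N1 -> N2.N0=(alive,v0) N2.N1=(alive,v0) N2.N2=(alive,v0) | N1.N0=(alive,v0) N1.N1=(alive,v0) N1.N2=(alive,v0)
Op 3: gossip N1<->N2 -> N1.N0=(alive,v0) N1.N1=(alive,v0) N1.N2=(alive,v0) | N2.N0=(alive,v0) N2.N1=(alive,v0) N2.N2=(alive,v0)
Op 4: gossip N1<->N2 -> N1.N0=(alive,v0) N1.N1=(alive,v0) N1.N2=(alive,v0) | N2.N0=(alive,v0) N2.N1=(alive,v0) N2.N2=(alive,v0)
Op 5: N0 marks N0=dead -> (dead,v1)
Op 6: gossip N1<->N0 -> N1.N0=(dead,v1) N1.N1=(alive,v0) N1.N2=(dead,v1) | N0.N0=(dead,v1) N0.N1=(alive,v0) N0.N2=(dead,v1)
Op 7: gossip N2<->N1 -> N2.N0=(dead,v1) N2.N1=(alive,v0) N2.N2=(dead,v1) | N1.N0=(dead,v1) N1.N1=(alive,v0) N1.N2=(dead,v1)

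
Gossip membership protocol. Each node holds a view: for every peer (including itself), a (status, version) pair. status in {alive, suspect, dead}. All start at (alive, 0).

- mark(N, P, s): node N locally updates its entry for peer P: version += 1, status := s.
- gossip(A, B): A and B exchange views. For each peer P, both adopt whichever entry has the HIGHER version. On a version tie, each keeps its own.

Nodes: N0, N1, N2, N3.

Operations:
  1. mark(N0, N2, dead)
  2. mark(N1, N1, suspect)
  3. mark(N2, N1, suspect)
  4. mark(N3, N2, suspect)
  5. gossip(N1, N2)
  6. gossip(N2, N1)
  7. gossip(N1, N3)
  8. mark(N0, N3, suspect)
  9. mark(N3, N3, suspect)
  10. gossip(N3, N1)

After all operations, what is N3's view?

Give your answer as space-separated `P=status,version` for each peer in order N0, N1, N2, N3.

Answer: N0=alive,0 N1=suspect,1 N2=suspect,1 N3=suspect,1

Derivation:
Op 1: N0 marks N2=dead -> (dead,v1)
Op 2: N1 marks N1=suspect -> (suspect,v1)
Op 3: N2 marks N1=suspect -> (suspect,v1)
Op 4: N3 marks N2=suspect -> (suspect,v1)
Op 5: gossip N1<->N2 -> N1.N0=(alive,v0) N1.N1=(suspect,v1) N1.N2=(alive,v0) N1.N3=(alive,v0) | N2.N0=(alive,v0) N2.N1=(suspect,v1) N2.N2=(alive,v0) N2.N3=(alive,v0)
Op 6: gossip N2<->N1 -> N2.N0=(alive,v0) N2.N1=(suspect,v1) N2.N2=(alive,v0) N2.N3=(alive,v0) | N1.N0=(alive,v0) N1.N1=(suspect,v1) N1.N2=(alive,v0) N1.N3=(alive,v0)
Op 7: gossip N1<->N3 -> N1.N0=(alive,v0) N1.N1=(suspect,v1) N1.N2=(suspect,v1) N1.N3=(alive,v0) | N3.N0=(alive,v0) N3.N1=(suspect,v1) N3.N2=(suspect,v1) N3.N3=(alive,v0)
Op 8: N0 marks N3=suspect -> (suspect,v1)
Op 9: N3 marks N3=suspect -> (suspect,v1)
Op 10: gossip N3<->N1 -> N3.N0=(alive,v0) N3.N1=(suspect,v1) N3.N2=(suspect,v1) N3.N3=(suspect,v1) | N1.N0=(alive,v0) N1.N1=(suspect,v1) N1.N2=(suspect,v1) N1.N3=(suspect,v1)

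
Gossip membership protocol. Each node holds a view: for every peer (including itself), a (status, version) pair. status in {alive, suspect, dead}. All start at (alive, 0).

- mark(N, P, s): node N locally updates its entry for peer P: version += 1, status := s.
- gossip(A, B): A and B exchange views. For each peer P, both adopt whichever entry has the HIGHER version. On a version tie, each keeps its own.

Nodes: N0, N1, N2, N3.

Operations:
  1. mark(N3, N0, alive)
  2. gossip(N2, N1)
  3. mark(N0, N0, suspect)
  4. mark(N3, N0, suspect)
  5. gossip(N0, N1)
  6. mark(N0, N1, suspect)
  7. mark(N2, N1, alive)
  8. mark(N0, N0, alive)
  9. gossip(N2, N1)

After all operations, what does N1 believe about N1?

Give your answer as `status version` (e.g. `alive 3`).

Answer: alive 1

Derivation:
Op 1: N3 marks N0=alive -> (alive,v1)
Op 2: gossip N2<->N1 -> N2.N0=(alive,v0) N2.N1=(alive,v0) N2.N2=(alive,v0) N2.N3=(alive,v0) | N1.N0=(alive,v0) N1.N1=(alive,v0) N1.N2=(alive,v0) N1.N3=(alive,v0)
Op 3: N0 marks N0=suspect -> (suspect,v1)
Op 4: N3 marks N0=suspect -> (suspect,v2)
Op 5: gossip N0<->N1 -> N0.N0=(suspect,v1) N0.N1=(alive,v0) N0.N2=(alive,v0) N0.N3=(alive,v0) | N1.N0=(suspect,v1) N1.N1=(alive,v0) N1.N2=(alive,v0) N1.N3=(alive,v0)
Op 6: N0 marks N1=suspect -> (suspect,v1)
Op 7: N2 marks N1=alive -> (alive,v1)
Op 8: N0 marks N0=alive -> (alive,v2)
Op 9: gossip N2<->N1 -> N2.N0=(suspect,v1) N2.N1=(alive,v1) N2.N2=(alive,v0) N2.N3=(alive,v0) | N1.N0=(suspect,v1) N1.N1=(alive,v1) N1.N2=(alive,v0) N1.N3=(alive,v0)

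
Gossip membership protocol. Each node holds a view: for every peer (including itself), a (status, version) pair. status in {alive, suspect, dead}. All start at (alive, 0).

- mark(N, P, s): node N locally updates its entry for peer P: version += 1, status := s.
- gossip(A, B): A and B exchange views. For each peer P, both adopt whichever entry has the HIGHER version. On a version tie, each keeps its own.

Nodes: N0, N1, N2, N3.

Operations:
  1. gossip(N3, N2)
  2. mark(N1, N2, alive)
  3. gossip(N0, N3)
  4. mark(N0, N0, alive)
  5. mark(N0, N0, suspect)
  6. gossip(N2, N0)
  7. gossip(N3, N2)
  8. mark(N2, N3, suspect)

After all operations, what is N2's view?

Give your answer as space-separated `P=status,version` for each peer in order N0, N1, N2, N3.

Op 1: gossip N3<->N2 -> N3.N0=(alive,v0) N3.N1=(alive,v0) N3.N2=(alive,v0) N3.N3=(alive,v0) | N2.N0=(alive,v0) N2.N1=(alive,v0) N2.N2=(alive,v0) N2.N3=(alive,v0)
Op 2: N1 marks N2=alive -> (alive,v1)
Op 3: gossip N0<->N3 -> N0.N0=(alive,v0) N0.N1=(alive,v0) N0.N2=(alive,v0) N0.N3=(alive,v0) | N3.N0=(alive,v0) N3.N1=(alive,v0) N3.N2=(alive,v0) N3.N3=(alive,v0)
Op 4: N0 marks N0=alive -> (alive,v1)
Op 5: N0 marks N0=suspect -> (suspect,v2)
Op 6: gossip N2<->N0 -> N2.N0=(suspect,v2) N2.N1=(alive,v0) N2.N2=(alive,v0) N2.N3=(alive,v0) | N0.N0=(suspect,v2) N0.N1=(alive,v0) N0.N2=(alive,v0) N0.N3=(alive,v0)
Op 7: gossip N3<->N2 -> N3.N0=(suspect,v2) N3.N1=(alive,v0) N3.N2=(alive,v0) N3.N3=(alive,v0) | N2.N0=(suspect,v2) N2.N1=(alive,v0) N2.N2=(alive,v0) N2.N3=(alive,v0)
Op 8: N2 marks N3=suspect -> (suspect,v1)

Answer: N0=suspect,2 N1=alive,0 N2=alive,0 N3=suspect,1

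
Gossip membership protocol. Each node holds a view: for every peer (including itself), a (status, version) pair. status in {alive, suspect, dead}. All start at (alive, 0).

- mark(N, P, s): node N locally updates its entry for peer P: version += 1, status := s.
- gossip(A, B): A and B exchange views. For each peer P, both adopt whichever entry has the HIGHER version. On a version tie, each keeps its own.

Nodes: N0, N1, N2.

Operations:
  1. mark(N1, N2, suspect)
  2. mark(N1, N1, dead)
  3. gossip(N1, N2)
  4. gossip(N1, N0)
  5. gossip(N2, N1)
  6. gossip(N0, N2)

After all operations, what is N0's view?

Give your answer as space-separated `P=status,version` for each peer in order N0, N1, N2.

Answer: N0=alive,0 N1=dead,1 N2=suspect,1

Derivation:
Op 1: N1 marks N2=suspect -> (suspect,v1)
Op 2: N1 marks N1=dead -> (dead,v1)
Op 3: gossip N1<->N2 -> N1.N0=(alive,v0) N1.N1=(dead,v1) N1.N2=(suspect,v1) | N2.N0=(alive,v0) N2.N1=(dead,v1) N2.N2=(suspect,v1)
Op 4: gossip N1<->N0 -> N1.N0=(alive,v0) N1.N1=(dead,v1) N1.N2=(suspect,v1) | N0.N0=(alive,v0) N0.N1=(dead,v1) N0.N2=(suspect,v1)
Op 5: gossip N2<->N1 -> N2.N0=(alive,v0) N2.N1=(dead,v1) N2.N2=(suspect,v1) | N1.N0=(alive,v0) N1.N1=(dead,v1) N1.N2=(suspect,v1)
Op 6: gossip N0<->N2 -> N0.N0=(alive,v0) N0.N1=(dead,v1) N0.N2=(suspect,v1) | N2.N0=(alive,v0) N2.N1=(dead,v1) N2.N2=(suspect,v1)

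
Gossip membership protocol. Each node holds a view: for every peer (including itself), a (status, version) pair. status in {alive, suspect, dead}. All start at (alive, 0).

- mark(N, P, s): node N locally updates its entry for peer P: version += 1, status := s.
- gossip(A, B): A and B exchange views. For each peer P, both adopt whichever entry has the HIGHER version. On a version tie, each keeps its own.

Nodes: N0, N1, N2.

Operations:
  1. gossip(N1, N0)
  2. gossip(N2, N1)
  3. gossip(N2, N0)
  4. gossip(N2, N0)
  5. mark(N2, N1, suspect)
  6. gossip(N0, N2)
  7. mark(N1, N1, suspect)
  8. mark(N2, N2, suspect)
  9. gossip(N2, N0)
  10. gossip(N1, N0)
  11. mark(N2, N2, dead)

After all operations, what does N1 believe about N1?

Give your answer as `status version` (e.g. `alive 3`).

Op 1: gossip N1<->N0 -> N1.N0=(alive,v0) N1.N1=(alive,v0) N1.N2=(alive,v0) | N0.N0=(alive,v0) N0.N1=(alive,v0) N0.N2=(alive,v0)
Op 2: gossip N2<->N1 -> N2.N0=(alive,v0) N2.N1=(alive,v0) N2.N2=(alive,v0) | N1.N0=(alive,v0) N1.N1=(alive,v0) N1.N2=(alive,v0)
Op 3: gossip N2<->N0 -> N2.N0=(alive,v0) N2.N1=(alive,v0) N2.N2=(alive,v0) | N0.N0=(alive,v0) N0.N1=(alive,v0) N0.N2=(alive,v0)
Op 4: gossip N2<->N0 -> N2.N0=(alive,v0) N2.N1=(alive,v0) N2.N2=(alive,v0) | N0.N0=(alive,v0) N0.N1=(alive,v0) N0.N2=(alive,v0)
Op 5: N2 marks N1=suspect -> (suspect,v1)
Op 6: gossip N0<->N2 -> N0.N0=(alive,v0) N0.N1=(suspect,v1) N0.N2=(alive,v0) | N2.N0=(alive,v0) N2.N1=(suspect,v1) N2.N2=(alive,v0)
Op 7: N1 marks N1=suspect -> (suspect,v1)
Op 8: N2 marks N2=suspect -> (suspect,v1)
Op 9: gossip N2<->N0 -> N2.N0=(alive,v0) N2.N1=(suspect,v1) N2.N2=(suspect,v1) | N0.N0=(alive,v0) N0.N1=(suspect,v1) N0.N2=(suspect,v1)
Op 10: gossip N1<->N0 -> N1.N0=(alive,v0) N1.N1=(suspect,v1) N1.N2=(suspect,v1) | N0.N0=(alive,v0) N0.N1=(suspect,v1) N0.N2=(suspect,v1)
Op 11: N2 marks N2=dead -> (dead,v2)

Answer: suspect 1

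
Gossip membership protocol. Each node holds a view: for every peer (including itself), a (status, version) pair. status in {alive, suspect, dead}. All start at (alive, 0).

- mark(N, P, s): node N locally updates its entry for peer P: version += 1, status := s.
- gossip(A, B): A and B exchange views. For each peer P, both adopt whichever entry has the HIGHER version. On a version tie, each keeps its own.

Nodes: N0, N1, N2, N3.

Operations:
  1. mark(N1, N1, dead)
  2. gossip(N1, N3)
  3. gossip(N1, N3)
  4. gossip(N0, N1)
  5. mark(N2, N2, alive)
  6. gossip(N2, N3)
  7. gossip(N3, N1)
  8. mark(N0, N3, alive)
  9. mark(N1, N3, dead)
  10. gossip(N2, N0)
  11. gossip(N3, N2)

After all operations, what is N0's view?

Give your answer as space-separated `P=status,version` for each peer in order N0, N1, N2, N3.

Op 1: N1 marks N1=dead -> (dead,v1)
Op 2: gossip N1<->N3 -> N1.N0=(alive,v0) N1.N1=(dead,v1) N1.N2=(alive,v0) N1.N3=(alive,v0) | N3.N0=(alive,v0) N3.N1=(dead,v1) N3.N2=(alive,v0) N3.N3=(alive,v0)
Op 3: gossip N1<->N3 -> N1.N0=(alive,v0) N1.N1=(dead,v1) N1.N2=(alive,v0) N1.N3=(alive,v0) | N3.N0=(alive,v0) N3.N1=(dead,v1) N3.N2=(alive,v0) N3.N3=(alive,v0)
Op 4: gossip N0<->N1 -> N0.N0=(alive,v0) N0.N1=(dead,v1) N0.N2=(alive,v0) N0.N3=(alive,v0) | N1.N0=(alive,v0) N1.N1=(dead,v1) N1.N2=(alive,v0) N1.N3=(alive,v0)
Op 5: N2 marks N2=alive -> (alive,v1)
Op 6: gossip N2<->N3 -> N2.N0=(alive,v0) N2.N1=(dead,v1) N2.N2=(alive,v1) N2.N3=(alive,v0) | N3.N0=(alive,v0) N3.N1=(dead,v1) N3.N2=(alive,v1) N3.N3=(alive,v0)
Op 7: gossip N3<->N1 -> N3.N0=(alive,v0) N3.N1=(dead,v1) N3.N2=(alive,v1) N3.N3=(alive,v0) | N1.N0=(alive,v0) N1.N1=(dead,v1) N1.N2=(alive,v1) N1.N3=(alive,v0)
Op 8: N0 marks N3=alive -> (alive,v1)
Op 9: N1 marks N3=dead -> (dead,v1)
Op 10: gossip N2<->N0 -> N2.N0=(alive,v0) N2.N1=(dead,v1) N2.N2=(alive,v1) N2.N3=(alive,v1) | N0.N0=(alive,v0) N0.N1=(dead,v1) N0.N2=(alive,v1) N0.N3=(alive,v1)
Op 11: gossip N3<->N2 -> N3.N0=(alive,v0) N3.N1=(dead,v1) N3.N2=(alive,v1) N3.N3=(alive,v1) | N2.N0=(alive,v0) N2.N1=(dead,v1) N2.N2=(alive,v1) N2.N3=(alive,v1)

Answer: N0=alive,0 N1=dead,1 N2=alive,1 N3=alive,1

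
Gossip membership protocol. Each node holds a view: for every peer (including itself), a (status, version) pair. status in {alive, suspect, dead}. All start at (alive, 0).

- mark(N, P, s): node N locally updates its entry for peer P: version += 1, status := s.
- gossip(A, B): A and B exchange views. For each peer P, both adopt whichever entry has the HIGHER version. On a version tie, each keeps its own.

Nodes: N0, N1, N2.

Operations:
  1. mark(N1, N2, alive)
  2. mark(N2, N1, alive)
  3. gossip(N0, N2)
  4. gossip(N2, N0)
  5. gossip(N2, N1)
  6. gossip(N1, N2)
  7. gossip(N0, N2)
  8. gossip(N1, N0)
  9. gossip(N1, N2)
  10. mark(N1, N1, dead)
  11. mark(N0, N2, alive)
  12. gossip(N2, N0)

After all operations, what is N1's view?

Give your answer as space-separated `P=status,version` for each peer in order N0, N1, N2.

Answer: N0=alive,0 N1=dead,2 N2=alive,1

Derivation:
Op 1: N1 marks N2=alive -> (alive,v1)
Op 2: N2 marks N1=alive -> (alive,v1)
Op 3: gossip N0<->N2 -> N0.N0=(alive,v0) N0.N1=(alive,v1) N0.N2=(alive,v0) | N2.N0=(alive,v0) N2.N1=(alive,v1) N2.N2=(alive,v0)
Op 4: gossip N2<->N0 -> N2.N0=(alive,v0) N2.N1=(alive,v1) N2.N2=(alive,v0) | N0.N0=(alive,v0) N0.N1=(alive,v1) N0.N2=(alive,v0)
Op 5: gossip N2<->N1 -> N2.N0=(alive,v0) N2.N1=(alive,v1) N2.N2=(alive,v1) | N1.N0=(alive,v0) N1.N1=(alive,v1) N1.N2=(alive,v1)
Op 6: gossip N1<->N2 -> N1.N0=(alive,v0) N1.N1=(alive,v1) N1.N2=(alive,v1) | N2.N0=(alive,v0) N2.N1=(alive,v1) N2.N2=(alive,v1)
Op 7: gossip N0<->N2 -> N0.N0=(alive,v0) N0.N1=(alive,v1) N0.N2=(alive,v1) | N2.N0=(alive,v0) N2.N1=(alive,v1) N2.N2=(alive,v1)
Op 8: gossip N1<->N0 -> N1.N0=(alive,v0) N1.N1=(alive,v1) N1.N2=(alive,v1) | N0.N0=(alive,v0) N0.N1=(alive,v1) N0.N2=(alive,v1)
Op 9: gossip N1<->N2 -> N1.N0=(alive,v0) N1.N1=(alive,v1) N1.N2=(alive,v1) | N2.N0=(alive,v0) N2.N1=(alive,v1) N2.N2=(alive,v1)
Op 10: N1 marks N1=dead -> (dead,v2)
Op 11: N0 marks N2=alive -> (alive,v2)
Op 12: gossip N2<->N0 -> N2.N0=(alive,v0) N2.N1=(alive,v1) N2.N2=(alive,v2) | N0.N0=(alive,v0) N0.N1=(alive,v1) N0.N2=(alive,v2)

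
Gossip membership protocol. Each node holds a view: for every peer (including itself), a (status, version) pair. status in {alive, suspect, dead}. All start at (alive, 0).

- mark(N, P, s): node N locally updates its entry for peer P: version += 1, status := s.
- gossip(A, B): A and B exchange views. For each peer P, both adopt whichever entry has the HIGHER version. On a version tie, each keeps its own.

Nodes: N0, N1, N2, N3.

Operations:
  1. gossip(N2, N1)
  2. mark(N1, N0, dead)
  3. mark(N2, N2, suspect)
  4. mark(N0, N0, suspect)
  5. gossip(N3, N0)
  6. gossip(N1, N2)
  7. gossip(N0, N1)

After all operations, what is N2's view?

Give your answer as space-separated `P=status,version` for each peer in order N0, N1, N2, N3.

Op 1: gossip N2<->N1 -> N2.N0=(alive,v0) N2.N1=(alive,v0) N2.N2=(alive,v0) N2.N3=(alive,v0) | N1.N0=(alive,v0) N1.N1=(alive,v0) N1.N2=(alive,v0) N1.N3=(alive,v0)
Op 2: N1 marks N0=dead -> (dead,v1)
Op 3: N2 marks N2=suspect -> (suspect,v1)
Op 4: N0 marks N0=suspect -> (suspect,v1)
Op 5: gossip N3<->N0 -> N3.N0=(suspect,v1) N3.N1=(alive,v0) N3.N2=(alive,v0) N3.N3=(alive,v0) | N0.N0=(suspect,v1) N0.N1=(alive,v0) N0.N2=(alive,v0) N0.N3=(alive,v0)
Op 6: gossip N1<->N2 -> N1.N0=(dead,v1) N1.N1=(alive,v0) N1.N2=(suspect,v1) N1.N3=(alive,v0) | N2.N0=(dead,v1) N2.N1=(alive,v0) N2.N2=(suspect,v1) N2.N3=(alive,v0)
Op 7: gossip N0<->N1 -> N0.N0=(suspect,v1) N0.N1=(alive,v0) N0.N2=(suspect,v1) N0.N3=(alive,v0) | N1.N0=(dead,v1) N1.N1=(alive,v0) N1.N2=(suspect,v1) N1.N3=(alive,v0)

Answer: N0=dead,1 N1=alive,0 N2=suspect,1 N3=alive,0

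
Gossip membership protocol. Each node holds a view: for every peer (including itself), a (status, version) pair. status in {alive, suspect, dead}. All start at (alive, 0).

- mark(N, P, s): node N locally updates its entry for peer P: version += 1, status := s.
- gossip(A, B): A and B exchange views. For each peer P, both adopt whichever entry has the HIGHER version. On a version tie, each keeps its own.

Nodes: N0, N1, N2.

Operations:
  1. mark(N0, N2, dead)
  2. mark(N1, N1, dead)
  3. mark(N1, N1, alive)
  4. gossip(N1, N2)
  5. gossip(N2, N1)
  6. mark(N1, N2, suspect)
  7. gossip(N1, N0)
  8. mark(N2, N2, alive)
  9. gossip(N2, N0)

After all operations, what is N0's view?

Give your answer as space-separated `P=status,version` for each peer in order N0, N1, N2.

Op 1: N0 marks N2=dead -> (dead,v1)
Op 2: N1 marks N1=dead -> (dead,v1)
Op 3: N1 marks N1=alive -> (alive,v2)
Op 4: gossip N1<->N2 -> N1.N0=(alive,v0) N1.N1=(alive,v2) N1.N2=(alive,v0) | N2.N0=(alive,v0) N2.N1=(alive,v2) N2.N2=(alive,v0)
Op 5: gossip N2<->N1 -> N2.N0=(alive,v0) N2.N1=(alive,v2) N2.N2=(alive,v0) | N1.N0=(alive,v0) N1.N1=(alive,v2) N1.N2=(alive,v0)
Op 6: N1 marks N2=suspect -> (suspect,v1)
Op 7: gossip N1<->N0 -> N1.N0=(alive,v0) N1.N1=(alive,v2) N1.N2=(suspect,v1) | N0.N0=(alive,v0) N0.N1=(alive,v2) N0.N2=(dead,v1)
Op 8: N2 marks N2=alive -> (alive,v1)
Op 9: gossip N2<->N0 -> N2.N0=(alive,v0) N2.N1=(alive,v2) N2.N2=(alive,v1) | N0.N0=(alive,v0) N0.N1=(alive,v2) N0.N2=(dead,v1)

Answer: N0=alive,0 N1=alive,2 N2=dead,1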